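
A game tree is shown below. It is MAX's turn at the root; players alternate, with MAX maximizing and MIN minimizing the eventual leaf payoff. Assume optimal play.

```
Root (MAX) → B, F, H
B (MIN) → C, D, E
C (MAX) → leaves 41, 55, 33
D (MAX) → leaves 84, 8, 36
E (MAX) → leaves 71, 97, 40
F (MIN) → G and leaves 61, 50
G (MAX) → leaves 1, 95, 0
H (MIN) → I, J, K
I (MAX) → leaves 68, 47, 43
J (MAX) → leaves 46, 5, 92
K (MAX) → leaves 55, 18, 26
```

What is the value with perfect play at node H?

I: max(68, 47, 43) = 68
J: max(46, 5, 92) = 92
K: max(55, 18, 26) = 55
H: min(68, 92, 55) = 55

55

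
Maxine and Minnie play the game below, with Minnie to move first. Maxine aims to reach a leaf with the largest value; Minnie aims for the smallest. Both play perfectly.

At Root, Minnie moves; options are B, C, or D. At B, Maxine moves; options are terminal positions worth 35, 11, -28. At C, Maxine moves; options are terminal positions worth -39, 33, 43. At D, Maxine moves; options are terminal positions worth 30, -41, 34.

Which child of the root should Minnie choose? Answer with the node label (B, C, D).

B (Maxine): max(35, 11, -28) = 35
C (Maxine): max(-39, 33, 43) = 43
D (Maxine): max(30, -41, 34) = 34
Root (Minnie): min(35, 43, 34) = 34
Minnie picks the child with the lowest value: D (value 34).

D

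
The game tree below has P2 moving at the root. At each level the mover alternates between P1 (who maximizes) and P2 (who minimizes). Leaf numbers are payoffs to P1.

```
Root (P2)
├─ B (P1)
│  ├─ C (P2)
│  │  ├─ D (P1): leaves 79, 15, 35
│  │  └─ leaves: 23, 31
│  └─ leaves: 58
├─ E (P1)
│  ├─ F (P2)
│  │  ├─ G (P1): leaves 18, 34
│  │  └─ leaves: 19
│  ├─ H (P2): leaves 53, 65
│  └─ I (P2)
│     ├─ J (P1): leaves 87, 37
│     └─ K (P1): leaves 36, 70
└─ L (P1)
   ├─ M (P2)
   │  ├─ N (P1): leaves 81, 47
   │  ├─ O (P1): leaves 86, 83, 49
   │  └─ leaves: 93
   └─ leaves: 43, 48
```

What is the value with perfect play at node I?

70

J: max(87, 37) = 87
K: max(36, 70) = 70
I: min(87, 70) = 70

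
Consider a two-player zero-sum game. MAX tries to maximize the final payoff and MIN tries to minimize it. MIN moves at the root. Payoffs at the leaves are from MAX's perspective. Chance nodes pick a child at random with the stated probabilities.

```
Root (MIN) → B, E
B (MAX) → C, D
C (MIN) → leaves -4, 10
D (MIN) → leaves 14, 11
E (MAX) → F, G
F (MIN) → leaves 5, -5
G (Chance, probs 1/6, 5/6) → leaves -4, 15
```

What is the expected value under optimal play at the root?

C (MIN): min(-4, 10) = -4
D (MIN): min(14, 11) = 11
B (MAX): max(-4, 11) = 11
F (MIN): min(5, -5) = -5
G (Chance): 1/6·-4 + 5/6·15 = 11.83
E (MAX): max(-5, 11.83) = 11.83
Root (MIN): min(11, 11.83) = 11

11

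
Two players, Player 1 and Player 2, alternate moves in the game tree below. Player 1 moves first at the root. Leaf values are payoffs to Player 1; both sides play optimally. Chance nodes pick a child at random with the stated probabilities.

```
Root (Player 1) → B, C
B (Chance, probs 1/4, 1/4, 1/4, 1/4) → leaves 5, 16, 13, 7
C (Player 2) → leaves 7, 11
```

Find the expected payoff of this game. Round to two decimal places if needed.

10.25

B (Chance): 1/4·5 + 1/4·16 + 1/4·13 + 1/4·7 = 10.25
C (Player 2): min(7, 11) = 7
Root (Player 1): max(10.25, 7) = 10.25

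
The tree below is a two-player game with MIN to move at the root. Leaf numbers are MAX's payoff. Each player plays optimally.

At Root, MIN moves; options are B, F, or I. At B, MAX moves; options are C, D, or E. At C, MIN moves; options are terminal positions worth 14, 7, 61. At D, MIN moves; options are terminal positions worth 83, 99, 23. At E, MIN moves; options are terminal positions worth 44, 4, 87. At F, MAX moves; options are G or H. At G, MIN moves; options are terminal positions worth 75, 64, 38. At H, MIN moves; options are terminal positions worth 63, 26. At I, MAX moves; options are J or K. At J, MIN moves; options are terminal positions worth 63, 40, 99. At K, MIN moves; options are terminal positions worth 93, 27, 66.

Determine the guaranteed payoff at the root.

23

C (MIN): min(14, 7, 61) = 7
D (MIN): min(83, 99, 23) = 23
E (MIN): min(44, 4, 87) = 4
B (MAX): max(7, 23, 4) = 23
G (MIN): min(75, 64, 38) = 38
H (MIN): min(63, 26) = 26
F (MAX): max(38, 26) = 38
J (MIN): min(63, 40, 99) = 40
K (MIN): min(93, 27, 66) = 27
I (MAX): max(40, 27) = 40
Root (MIN): min(23, 38, 40) = 23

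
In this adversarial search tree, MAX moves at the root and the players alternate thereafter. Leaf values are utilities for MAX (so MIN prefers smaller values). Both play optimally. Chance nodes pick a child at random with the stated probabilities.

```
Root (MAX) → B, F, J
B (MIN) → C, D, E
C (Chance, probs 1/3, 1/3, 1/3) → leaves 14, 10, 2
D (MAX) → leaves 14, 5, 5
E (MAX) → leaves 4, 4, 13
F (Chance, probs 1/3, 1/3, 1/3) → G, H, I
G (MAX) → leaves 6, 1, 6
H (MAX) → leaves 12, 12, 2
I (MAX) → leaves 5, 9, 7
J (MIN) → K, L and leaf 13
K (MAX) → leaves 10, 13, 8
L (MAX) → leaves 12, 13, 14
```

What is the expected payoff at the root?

13

C (Chance): 1/3·14 + 1/3·10 + 1/3·2 = 8.67
D (MAX): max(14, 5, 5) = 14
E (MAX): max(4, 4, 13) = 13
B (MIN): min(8.67, 14, 13) = 8.67
G (MAX): max(6, 1, 6) = 6
H (MAX): max(12, 12, 2) = 12
I (MAX): max(5, 9, 7) = 9
F (Chance): 1/3·6 + 1/3·12 + 1/3·9 = 9
K (MAX): max(10, 13, 8) = 13
L (MAX): max(12, 13, 14) = 14
J (MIN): min(13, 14, 13) = 13
Root (MAX): max(8.67, 9, 13) = 13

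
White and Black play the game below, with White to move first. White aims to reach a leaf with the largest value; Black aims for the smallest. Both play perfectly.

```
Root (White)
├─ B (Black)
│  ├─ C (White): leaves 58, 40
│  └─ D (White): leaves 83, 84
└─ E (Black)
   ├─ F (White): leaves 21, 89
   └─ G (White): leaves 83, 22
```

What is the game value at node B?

58

C: max(58, 40) = 58
D: max(83, 84) = 84
B: min(58, 84) = 58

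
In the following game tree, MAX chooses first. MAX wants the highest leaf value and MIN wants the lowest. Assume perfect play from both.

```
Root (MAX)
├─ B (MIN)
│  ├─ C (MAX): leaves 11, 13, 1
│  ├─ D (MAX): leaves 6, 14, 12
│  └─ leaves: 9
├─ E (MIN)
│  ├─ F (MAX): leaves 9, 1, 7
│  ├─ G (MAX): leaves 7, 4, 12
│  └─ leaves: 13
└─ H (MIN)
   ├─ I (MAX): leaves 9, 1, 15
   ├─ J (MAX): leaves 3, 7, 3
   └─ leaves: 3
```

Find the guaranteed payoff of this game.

9

C (MAX): max(11, 13, 1) = 13
D (MAX): max(6, 14, 12) = 14
B (MIN): min(13, 14, 9) = 9
F (MAX): max(9, 1, 7) = 9
G (MAX): max(7, 4, 12) = 12
E (MIN): min(9, 12, 13) = 9
I (MAX): max(9, 1, 15) = 15
J (MAX): max(3, 7, 3) = 7
H (MIN): min(15, 7, 3) = 3
Root (MAX): max(9, 9, 3) = 9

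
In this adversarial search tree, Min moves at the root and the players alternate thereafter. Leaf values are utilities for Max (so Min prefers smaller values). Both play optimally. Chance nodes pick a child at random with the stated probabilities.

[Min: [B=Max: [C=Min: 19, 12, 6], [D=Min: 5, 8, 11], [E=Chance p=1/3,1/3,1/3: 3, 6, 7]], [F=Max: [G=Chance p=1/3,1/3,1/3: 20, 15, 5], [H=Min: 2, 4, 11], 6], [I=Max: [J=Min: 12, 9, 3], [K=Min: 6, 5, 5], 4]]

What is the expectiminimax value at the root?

5

C (Min): min(19, 12, 6) = 6
D (Min): min(5, 8, 11) = 5
E (Chance): 1/3·3 + 1/3·6 + 1/3·7 = 5.33
B (Max): max(6, 5, 5.33) = 6
G (Chance): 1/3·20 + 1/3·15 + 1/3·5 = 13.33
H (Min): min(2, 4, 11) = 2
F (Max): max(13.33, 2, 6) = 13.33
J (Min): min(12, 9, 3) = 3
K (Min): min(6, 5, 5) = 5
I (Max): max(3, 5, 4) = 5
Root (Min): min(6, 13.33, 5) = 5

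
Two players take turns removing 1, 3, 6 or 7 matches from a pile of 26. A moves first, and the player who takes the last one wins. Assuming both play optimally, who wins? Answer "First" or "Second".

Second

Positions where the player to move wins (W) vs loses (L):
i:   0  1  2  3  4  5  6  7  8  9 10 11 12 13 14 15 16 17 18 19 20 21 22 23 24 25 26
     L  W  L  W  L  W  W  W  W  W  W  W  L  W  L  W  L  W  W  W  W  W  W  W  L  W  L
Position 26 is L, so the second player wins.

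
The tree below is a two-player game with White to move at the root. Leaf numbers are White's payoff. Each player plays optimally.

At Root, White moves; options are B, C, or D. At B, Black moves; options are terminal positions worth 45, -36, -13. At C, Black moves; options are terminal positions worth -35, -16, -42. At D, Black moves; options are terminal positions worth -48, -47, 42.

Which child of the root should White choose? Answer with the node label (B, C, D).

B

B (Black): min(45, -36, -13) = -36
C (Black): min(-35, -16, -42) = -42
D (Black): min(-48, -47, 42) = -48
Root (White): max(-36, -42, -48) = -36
White picks the child with the highest value: B (value -36).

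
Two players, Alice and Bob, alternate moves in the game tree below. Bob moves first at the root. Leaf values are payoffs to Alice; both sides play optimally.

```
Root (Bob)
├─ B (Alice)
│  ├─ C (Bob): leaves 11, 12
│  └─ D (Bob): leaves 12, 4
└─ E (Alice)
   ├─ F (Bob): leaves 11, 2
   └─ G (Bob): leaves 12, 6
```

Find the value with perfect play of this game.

6

C (Bob): min(11, 12) = 11
D (Bob): min(12, 4) = 4
B (Alice): max(11, 4) = 11
F (Bob): min(11, 2) = 2
G (Bob): min(12, 6) = 6
E (Alice): max(2, 6) = 6
Root (Bob): min(11, 6) = 6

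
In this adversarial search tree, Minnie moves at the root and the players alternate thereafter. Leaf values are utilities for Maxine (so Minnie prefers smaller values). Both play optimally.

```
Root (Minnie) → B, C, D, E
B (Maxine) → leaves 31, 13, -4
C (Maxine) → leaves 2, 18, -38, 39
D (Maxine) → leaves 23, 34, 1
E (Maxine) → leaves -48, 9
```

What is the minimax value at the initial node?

9

B (Maxine): max(31, 13, -4) = 31
C (Maxine): max(2, 18, -38, 39) = 39
D (Maxine): max(23, 34, 1) = 34
E (Maxine): max(-48, 9) = 9
Root (Minnie): min(31, 39, 34, 9) = 9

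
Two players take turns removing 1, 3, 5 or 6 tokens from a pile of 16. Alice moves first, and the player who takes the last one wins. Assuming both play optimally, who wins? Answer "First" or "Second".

First

Mark each pile size as W (mover wins) or L (mover loses):
i:   0  1  2  3  4  5  6  7  8  9 10 11 12 13 14 15 16
     L  W  L  W  L  W  W  W  W  W  W  L  W  L  W  L  W
Position 16 is W, so the first player wins.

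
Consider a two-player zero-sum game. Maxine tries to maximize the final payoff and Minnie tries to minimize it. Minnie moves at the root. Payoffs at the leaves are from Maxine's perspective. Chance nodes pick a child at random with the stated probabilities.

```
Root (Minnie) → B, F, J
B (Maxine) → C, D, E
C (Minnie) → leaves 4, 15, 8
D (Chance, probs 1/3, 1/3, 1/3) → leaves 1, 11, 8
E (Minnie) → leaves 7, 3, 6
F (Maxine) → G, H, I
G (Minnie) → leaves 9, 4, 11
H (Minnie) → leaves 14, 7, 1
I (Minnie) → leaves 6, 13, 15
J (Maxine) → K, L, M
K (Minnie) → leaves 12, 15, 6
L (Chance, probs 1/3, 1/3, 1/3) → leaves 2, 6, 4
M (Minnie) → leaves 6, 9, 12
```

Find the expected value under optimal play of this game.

C (Minnie): min(4, 15, 8) = 4
D (Chance): 1/3·1 + 1/3·11 + 1/3·8 = 6.67
E (Minnie): min(7, 3, 6) = 3
B (Maxine): max(4, 6.67, 3) = 6.67
G (Minnie): min(9, 4, 11) = 4
H (Minnie): min(14, 7, 1) = 1
I (Minnie): min(6, 13, 15) = 6
F (Maxine): max(4, 1, 6) = 6
K (Minnie): min(12, 15, 6) = 6
L (Chance): 1/3·2 + 1/3·6 + 1/3·4 = 4
M (Minnie): min(6, 9, 12) = 6
J (Maxine): max(6, 4, 6) = 6
Root (Minnie): min(6.67, 6, 6) = 6

6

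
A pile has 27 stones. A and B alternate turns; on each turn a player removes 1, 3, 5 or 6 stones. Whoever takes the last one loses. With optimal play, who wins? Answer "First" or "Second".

i:   0  1  2  3  4  5  6  7  8  9 10 11 12 13 14 15 16 17 18 19 20 21 22 23 24 25 26 27
     W  L  W  L  W  L  W  W  W  W  W  W  L  W  L  W  L  W  W  W  W  W  W  L  W  L  W  L
Position 27 is L, so the second player wins.

Second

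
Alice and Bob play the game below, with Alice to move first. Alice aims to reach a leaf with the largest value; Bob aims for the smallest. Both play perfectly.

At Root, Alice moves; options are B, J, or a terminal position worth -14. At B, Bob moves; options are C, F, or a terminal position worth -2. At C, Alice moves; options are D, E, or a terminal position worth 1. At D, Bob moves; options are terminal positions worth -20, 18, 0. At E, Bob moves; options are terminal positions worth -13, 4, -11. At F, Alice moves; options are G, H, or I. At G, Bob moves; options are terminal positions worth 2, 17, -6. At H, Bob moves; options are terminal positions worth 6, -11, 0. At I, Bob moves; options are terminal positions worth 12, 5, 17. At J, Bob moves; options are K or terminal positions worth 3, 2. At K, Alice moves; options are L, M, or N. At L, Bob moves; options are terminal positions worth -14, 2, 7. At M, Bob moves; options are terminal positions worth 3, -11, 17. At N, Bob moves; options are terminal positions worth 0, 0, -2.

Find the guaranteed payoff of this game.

D (Bob): min(-20, 18, 0) = -20
E (Bob): min(-13, 4, -11) = -13
C (Alice): max(-20, -13, 1) = 1
G (Bob): min(2, 17, -6) = -6
H (Bob): min(6, -11, 0) = -11
I (Bob): min(12, 5, 17) = 5
F (Alice): max(-6, -11, 5) = 5
B (Bob): min(1, 5, -2) = -2
L (Bob): min(-14, 2, 7) = -14
M (Bob): min(3, -11, 17) = -11
N (Bob): min(0, 0, -2) = -2
K (Alice): max(-14, -11, -2) = -2
J (Bob): min(-2, 3, 2) = -2
Root (Alice): max(-2, -2, -14) = -2

-2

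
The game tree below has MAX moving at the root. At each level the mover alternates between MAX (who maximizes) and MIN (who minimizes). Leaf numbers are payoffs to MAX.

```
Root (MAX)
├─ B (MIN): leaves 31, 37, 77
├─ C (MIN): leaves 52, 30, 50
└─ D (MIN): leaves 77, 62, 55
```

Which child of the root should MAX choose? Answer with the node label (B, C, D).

B (MIN): min(31, 37, 77) = 31
C (MIN): min(52, 30, 50) = 30
D (MIN): min(77, 62, 55) = 55
Root (MAX): max(31, 30, 55) = 55
MAX picks the child with the highest value: D (value 55).

D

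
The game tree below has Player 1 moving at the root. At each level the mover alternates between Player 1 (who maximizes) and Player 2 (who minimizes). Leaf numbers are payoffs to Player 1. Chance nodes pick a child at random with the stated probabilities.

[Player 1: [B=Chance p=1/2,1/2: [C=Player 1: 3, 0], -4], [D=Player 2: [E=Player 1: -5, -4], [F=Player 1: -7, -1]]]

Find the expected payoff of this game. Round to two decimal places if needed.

C (Player 1): max(3, 0) = 3
B (Chance): 1/2·3 + 1/2·-4 = -0.5
E (Player 1): max(-5, -4) = -4
F (Player 1): max(-7, -1) = -1
D (Player 2): min(-4, -1) = -4
Root (Player 1): max(-0.5, -4) = -0.5

-0.5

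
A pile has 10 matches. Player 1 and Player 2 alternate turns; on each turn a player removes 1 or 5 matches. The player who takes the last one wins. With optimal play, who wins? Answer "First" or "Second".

Compute winning (W) and losing (L) positions by backward induction:
i:   0  1  2  3  4  5  6  7  8  9 10
     L  W  L  W  L  W  L  W  L  W  L
Position 10 is L, so the second player wins.

Second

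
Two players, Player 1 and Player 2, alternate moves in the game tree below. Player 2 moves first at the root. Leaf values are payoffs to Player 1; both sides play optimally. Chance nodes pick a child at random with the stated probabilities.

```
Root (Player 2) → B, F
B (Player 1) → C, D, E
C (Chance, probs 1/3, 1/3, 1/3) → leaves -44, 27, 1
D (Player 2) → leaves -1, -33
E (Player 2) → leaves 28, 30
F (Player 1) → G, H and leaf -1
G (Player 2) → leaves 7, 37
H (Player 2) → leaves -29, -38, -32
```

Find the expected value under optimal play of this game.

C (Chance): 1/3·-44 + 1/3·27 + 1/3·1 = -5.33
D (Player 2): min(-1, -33) = -33
E (Player 2): min(28, 30) = 28
B (Player 1): max(-5.33, -33, 28) = 28
G (Player 2): min(7, 37) = 7
H (Player 2): min(-29, -38, -32) = -38
F (Player 1): max(7, -38, -1) = 7
Root (Player 2): min(28, 7) = 7

7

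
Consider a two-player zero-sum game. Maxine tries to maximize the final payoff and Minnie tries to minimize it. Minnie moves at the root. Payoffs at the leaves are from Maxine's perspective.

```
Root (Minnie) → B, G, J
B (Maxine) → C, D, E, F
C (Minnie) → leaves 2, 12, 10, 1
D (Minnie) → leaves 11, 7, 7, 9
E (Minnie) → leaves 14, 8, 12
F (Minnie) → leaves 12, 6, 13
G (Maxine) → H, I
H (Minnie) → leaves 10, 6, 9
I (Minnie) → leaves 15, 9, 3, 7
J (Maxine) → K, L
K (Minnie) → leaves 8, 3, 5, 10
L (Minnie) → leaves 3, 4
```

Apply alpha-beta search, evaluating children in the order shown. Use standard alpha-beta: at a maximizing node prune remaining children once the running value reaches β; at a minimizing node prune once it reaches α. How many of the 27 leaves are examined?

24

C [α=-∞,β=+∞]: v=1
D [α=1,β=+∞]: v=7
E [α=7,β=+∞]: v=8
F [α=8,β=+∞]: v=6 after child 2 ≤ α → α-cutoff, skip 1
B [α=-∞,β=+∞]: v=8
H [α=-∞,β=8]: v=6
I [α=6,β=8]: v=3 after child 3 ≤ α → α-cutoff, skip 1
G [α=-∞,β=8]: v=6
K [α=-∞,β=6]: v=3
L [α=3,β=6]: v=3 after child 1 ≤ α → α-cutoff, skip 1
J [α=-∞,β=6]: v=3
Root [α=-∞,β=+∞]: v=3
Leaves evaluated: 24 of 27.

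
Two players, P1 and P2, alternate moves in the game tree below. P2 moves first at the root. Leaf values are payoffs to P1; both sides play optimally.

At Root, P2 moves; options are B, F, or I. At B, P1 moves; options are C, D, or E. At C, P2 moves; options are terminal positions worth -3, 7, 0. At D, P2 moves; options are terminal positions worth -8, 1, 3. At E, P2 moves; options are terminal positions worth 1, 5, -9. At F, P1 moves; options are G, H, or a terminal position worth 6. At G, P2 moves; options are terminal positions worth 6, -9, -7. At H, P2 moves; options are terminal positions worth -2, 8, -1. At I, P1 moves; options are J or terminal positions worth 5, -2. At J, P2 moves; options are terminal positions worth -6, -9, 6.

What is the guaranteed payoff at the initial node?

C (P2): min(-3, 7, 0) = -3
D (P2): min(-8, 1, 3) = -8
E (P2): min(1, 5, -9) = -9
B (P1): max(-3, -8, -9) = -3
G (P2): min(6, -9, -7) = -9
H (P2): min(-2, 8, -1) = -2
F (P1): max(-9, -2, 6) = 6
J (P2): min(-6, -9, 6) = -9
I (P1): max(-9, 5, -2) = 5
Root (P2): min(-3, 6, 5) = -3

-3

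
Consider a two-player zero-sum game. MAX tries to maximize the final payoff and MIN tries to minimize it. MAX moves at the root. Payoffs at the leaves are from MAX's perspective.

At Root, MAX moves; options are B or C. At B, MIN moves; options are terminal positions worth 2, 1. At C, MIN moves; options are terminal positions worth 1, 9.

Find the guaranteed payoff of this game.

1

B (MIN): min(2, 1) = 1
C (MIN): min(1, 9) = 1
Root (MAX): max(1, 1) = 1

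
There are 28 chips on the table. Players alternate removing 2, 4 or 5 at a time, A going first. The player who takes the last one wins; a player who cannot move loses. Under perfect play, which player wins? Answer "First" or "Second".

Positions where the player to move wins (W) vs loses (L):
i:   0  1  2  3  4  5  6  7  8  9 10 11 12 13 14 15 16 17 18 19 20 21 22 23 24 25 26 27 28
     L  L  W  W  W  W  W  L  L  W  W  W  W  W  L  L  W  W  W  W  W  L  L  W  W  W  W  W  L
Position 28 is L, so the second player wins.

Second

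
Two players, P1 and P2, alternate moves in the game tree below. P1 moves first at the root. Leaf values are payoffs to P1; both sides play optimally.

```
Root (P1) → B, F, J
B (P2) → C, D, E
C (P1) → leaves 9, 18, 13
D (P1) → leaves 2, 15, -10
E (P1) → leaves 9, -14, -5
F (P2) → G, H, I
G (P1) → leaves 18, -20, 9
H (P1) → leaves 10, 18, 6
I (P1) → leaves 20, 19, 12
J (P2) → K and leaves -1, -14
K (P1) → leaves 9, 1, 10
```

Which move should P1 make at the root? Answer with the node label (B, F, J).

F

C (P1): max(9, 18, 13) = 18
D (P1): max(2, 15, -10) = 15
E (P1): max(9, -14, -5) = 9
B (P2): min(18, 15, 9) = 9
G (P1): max(18, -20, 9) = 18
H (P1): max(10, 18, 6) = 18
I (P1): max(20, 19, 12) = 20
F (P2): min(18, 18, 20) = 18
K (P1): max(9, 1, 10) = 10
J (P2): min(10, -1, -14) = -14
Root (P1): max(9, 18, -14) = 18
P1 picks the child with the highest value: F (value 18).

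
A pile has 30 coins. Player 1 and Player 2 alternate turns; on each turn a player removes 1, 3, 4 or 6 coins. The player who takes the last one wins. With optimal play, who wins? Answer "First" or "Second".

i:   0  1  2  3  4  5  6  7  8  9 10 11 12 13 14 15 16 17 18 19 20 21 22 23 24 25 26 27 28 29 30
     L  W  L  W  W  W  W  L  W  L  W  W  W  W  L  W  L  W  W  W  W  L  W  L  W  W  W  W  L  W  L
Position 30 is L, so the second player wins.

Second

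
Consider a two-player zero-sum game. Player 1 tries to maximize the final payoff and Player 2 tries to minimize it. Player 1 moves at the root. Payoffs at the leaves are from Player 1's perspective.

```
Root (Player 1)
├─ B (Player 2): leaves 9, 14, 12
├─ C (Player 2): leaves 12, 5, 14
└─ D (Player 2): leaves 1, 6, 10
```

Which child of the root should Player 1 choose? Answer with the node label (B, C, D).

B

B (Player 2): min(9, 14, 12) = 9
C (Player 2): min(12, 5, 14) = 5
D (Player 2): min(1, 6, 10) = 1
Root (Player 1): max(9, 5, 1) = 9
Player 1 picks the child with the highest value: B (value 9).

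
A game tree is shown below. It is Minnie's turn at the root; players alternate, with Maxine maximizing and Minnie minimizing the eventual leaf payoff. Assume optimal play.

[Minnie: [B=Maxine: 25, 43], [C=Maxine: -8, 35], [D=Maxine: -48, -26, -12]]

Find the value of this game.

B (Maxine): max(25, 43) = 43
C (Maxine): max(-8, 35) = 35
D (Maxine): max(-48, -26, -12) = -12
Root (Minnie): min(43, 35, -12) = -12

-12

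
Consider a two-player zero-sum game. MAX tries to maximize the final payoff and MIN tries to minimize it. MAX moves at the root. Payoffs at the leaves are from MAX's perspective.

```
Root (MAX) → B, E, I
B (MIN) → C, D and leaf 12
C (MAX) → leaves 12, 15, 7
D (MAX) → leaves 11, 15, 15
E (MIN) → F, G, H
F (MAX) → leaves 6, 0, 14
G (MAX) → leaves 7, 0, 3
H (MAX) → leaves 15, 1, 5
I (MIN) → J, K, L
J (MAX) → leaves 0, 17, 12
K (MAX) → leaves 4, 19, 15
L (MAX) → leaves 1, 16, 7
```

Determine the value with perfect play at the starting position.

16

C (MAX): max(12, 15, 7) = 15
D (MAX): max(11, 15, 15) = 15
B (MIN): min(15, 15, 12) = 12
F (MAX): max(6, 0, 14) = 14
G (MAX): max(7, 0, 3) = 7
H (MAX): max(15, 1, 5) = 15
E (MIN): min(14, 7, 15) = 7
J (MAX): max(0, 17, 12) = 17
K (MAX): max(4, 19, 15) = 19
L (MAX): max(1, 16, 7) = 16
I (MIN): min(17, 19, 16) = 16
Root (MAX): max(12, 7, 16) = 16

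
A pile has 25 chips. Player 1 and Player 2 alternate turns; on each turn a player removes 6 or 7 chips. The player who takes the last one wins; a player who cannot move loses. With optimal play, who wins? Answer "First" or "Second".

First

Positions where the player to move wins (W) vs loses (L):
i:   0  1  2  3  4  5  6  7  8  9 10 11 12 13 14 15 16 17 18 19 20 21 22 23 24 25
     L  L  L  L  L  L  W  W  W  W  W  W  W  L  L  L  L  L  L  W  W  W  W  W  W  W
Position 25 is W, so the first player wins.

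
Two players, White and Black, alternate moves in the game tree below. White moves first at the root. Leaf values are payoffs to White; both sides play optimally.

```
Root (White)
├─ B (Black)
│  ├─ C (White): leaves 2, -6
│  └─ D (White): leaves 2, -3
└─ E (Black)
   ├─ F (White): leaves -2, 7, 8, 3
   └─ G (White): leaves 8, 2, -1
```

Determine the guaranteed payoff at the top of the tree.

C (White): max(2, -6) = 2
D (White): max(2, -3) = 2
B (Black): min(2, 2) = 2
F (White): max(-2, 7, 8, 3) = 8
G (White): max(8, 2, -1) = 8
E (Black): min(8, 8) = 8
Root (White): max(2, 8) = 8

8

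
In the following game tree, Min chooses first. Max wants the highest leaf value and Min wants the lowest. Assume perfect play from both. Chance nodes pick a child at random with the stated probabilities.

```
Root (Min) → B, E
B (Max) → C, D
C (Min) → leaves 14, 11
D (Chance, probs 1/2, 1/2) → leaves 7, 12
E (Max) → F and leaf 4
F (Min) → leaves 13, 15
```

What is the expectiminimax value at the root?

11

C (Min): min(14, 11) = 11
D (Chance): 1/2·7 + 1/2·12 = 9.5
B (Max): max(11, 9.5) = 11
F (Min): min(13, 15) = 13
E (Max): max(13, 4) = 13
Root (Min): min(11, 13) = 11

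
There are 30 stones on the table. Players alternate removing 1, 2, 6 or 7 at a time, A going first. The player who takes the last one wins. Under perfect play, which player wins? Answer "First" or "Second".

Compute winning (W) and losing (L) positions by backward induction:
i:   0  1  2  3  4  5  6  7  8  9 10 11 12 13 14 15 16 17 18 19 20 21 22 23 24 25 26 27 28 29 30
     L  W  W  L  W  W  W  W  L  W  W  L  W  W  W  W  L  W  W  L  W  W  W  W  L  W  W  L  W  W  W
Position 30 is W, so the first player wins.

First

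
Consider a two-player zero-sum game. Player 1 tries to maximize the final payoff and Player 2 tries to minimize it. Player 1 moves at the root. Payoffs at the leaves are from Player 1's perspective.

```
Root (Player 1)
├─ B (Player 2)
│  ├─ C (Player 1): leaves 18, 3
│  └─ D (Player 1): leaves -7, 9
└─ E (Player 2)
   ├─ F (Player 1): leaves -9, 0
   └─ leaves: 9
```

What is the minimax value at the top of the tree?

9

C (Player 1): max(18, 3) = 18
D (Player 1): max(-7, 9) = 9
B (Player 2): min(18, 9) = 9
F (Player 1): max(-9, 0) = 0
E (Player 2): min(0, 9) = 0
Root (Player 1): max(9, 0) = 9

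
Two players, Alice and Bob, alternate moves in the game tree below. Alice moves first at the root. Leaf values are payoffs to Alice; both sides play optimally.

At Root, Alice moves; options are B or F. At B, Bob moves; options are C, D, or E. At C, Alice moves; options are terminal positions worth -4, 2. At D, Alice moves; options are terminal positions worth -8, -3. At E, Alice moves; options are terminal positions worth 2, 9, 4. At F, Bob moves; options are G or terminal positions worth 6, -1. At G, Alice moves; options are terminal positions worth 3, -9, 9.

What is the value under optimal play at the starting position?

C (Alice): max(-4, 2) = 2
D (Alice): max(-8, -3) = -3
E (Alice): max(2, 9, 4) = 9
B (Bob): min(2, -3, 9) = -3
G (Alice): max(3, -9, 9) = 9
F (Bob): min(9, 6, -1) = -1
Root (Alice): max(-3, -1) = -1

-1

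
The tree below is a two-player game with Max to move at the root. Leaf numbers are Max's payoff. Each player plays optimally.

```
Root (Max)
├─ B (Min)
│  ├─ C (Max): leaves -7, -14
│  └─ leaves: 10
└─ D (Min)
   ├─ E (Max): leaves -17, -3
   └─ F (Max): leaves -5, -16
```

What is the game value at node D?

-5

E: max(-17, -3) = -3
F: max(-5, -16) = -5
D: min(-3, -5) = -5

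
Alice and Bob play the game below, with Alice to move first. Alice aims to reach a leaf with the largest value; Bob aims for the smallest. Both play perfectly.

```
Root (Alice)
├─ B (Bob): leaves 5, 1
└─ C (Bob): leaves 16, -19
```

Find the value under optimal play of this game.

B (Bob): min(5, 1) = 1
C (Bob): min(16, -19) = -19
Root (Alice): max(1, -19) = 1

1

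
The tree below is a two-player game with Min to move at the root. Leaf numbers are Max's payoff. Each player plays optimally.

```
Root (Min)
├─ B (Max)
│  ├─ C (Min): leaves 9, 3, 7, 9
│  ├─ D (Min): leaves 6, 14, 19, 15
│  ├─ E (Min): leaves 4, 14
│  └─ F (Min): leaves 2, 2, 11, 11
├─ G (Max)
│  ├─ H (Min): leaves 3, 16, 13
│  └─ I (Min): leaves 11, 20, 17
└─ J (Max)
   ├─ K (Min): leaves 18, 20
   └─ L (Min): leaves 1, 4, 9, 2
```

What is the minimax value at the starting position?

6

C (Min): min(9, 3, 7, 9) = 3
D (Min): min(6, 14, 19, 15) = 6
E (Min): min(4, 14) = 4
F (Min): min(2, 2, 11, 11) = 2
B (Max): max(3, 6, 4, 2) = 6
H (Min): min(3, 16, 13) = 3
I (Min): min(11, 20, 17) = 11
G (Max): max(3, 11) = 11
K (Min): min(18, 20) = 18
L (Min): min(1, 4, 9, 2) = 1
J (Max): max(18, 1) = 18
Root (Min): min(6, 11, 18) = 6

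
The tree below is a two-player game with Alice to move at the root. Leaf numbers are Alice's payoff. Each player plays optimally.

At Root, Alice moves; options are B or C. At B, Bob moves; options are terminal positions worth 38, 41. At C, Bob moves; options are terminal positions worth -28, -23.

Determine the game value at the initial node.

38

B (Bob): min(38, 41) = 38
C (Bob): min(-28, -23) = -28
Root (Alice): max(38, -28) = 38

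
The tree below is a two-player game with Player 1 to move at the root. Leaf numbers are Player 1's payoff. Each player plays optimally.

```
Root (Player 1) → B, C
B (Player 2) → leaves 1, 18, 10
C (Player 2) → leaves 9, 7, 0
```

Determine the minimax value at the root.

B (Player 2): min(1, 18, 10) = 1
C (Player 2): min(9, 7, 0) = 0
Root (Player 1): max(1, 0) = 1

1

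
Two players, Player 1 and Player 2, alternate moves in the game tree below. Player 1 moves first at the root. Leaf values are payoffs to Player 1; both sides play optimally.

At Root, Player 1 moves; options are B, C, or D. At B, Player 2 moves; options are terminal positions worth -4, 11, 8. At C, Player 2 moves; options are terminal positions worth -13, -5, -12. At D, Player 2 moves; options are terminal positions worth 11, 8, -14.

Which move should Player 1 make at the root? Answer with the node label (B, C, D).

B

B (Player 2): min(-4, 11, 8) = -4
C (Player 2): min(-13, -5, -12) = -13
D (Player 2): min(11, 8, -14) = -14
Root (Player 1): max(-4, -13, -14) = -4
Player 1 picks the child with the highest value: B (value -4).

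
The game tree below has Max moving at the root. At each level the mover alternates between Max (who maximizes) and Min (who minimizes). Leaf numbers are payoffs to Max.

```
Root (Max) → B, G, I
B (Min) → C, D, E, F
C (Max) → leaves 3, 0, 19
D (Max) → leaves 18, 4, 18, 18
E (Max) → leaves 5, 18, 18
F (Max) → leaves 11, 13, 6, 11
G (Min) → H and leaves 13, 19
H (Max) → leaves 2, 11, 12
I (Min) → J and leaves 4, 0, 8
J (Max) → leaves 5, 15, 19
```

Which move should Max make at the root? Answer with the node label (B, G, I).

C (Max): max(3, 0, 19) = 19
D (Max): max(18, 4, 18, 18) = 18
E (Max): max(5, 18, 18) = 18
F (Max): max(11, 13, 6, 11) = 13
B (Min): min(19, 18, 18, 13) = 13
H (Max): max(2, 11, 12) = 12
G (Min): min(12, 13, 19) = 12
J (Max): max(5, 15, 19) = 19
I (Min): min(19, 4, 0, 8) = 0
Root (Max): max(13, 12, 0) = 13
Max picks the child with the highest value: B (value 13).

B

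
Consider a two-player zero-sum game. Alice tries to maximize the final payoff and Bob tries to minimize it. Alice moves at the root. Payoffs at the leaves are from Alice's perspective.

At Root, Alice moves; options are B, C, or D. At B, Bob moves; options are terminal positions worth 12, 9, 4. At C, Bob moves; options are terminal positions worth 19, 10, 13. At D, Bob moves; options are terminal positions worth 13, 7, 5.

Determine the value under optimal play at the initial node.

10

B (Bob): min(12, 9, 4) = 4
C (Bob): min(19, 10, 13) = 10
D (Bob): min(13, 7, 5) = 5
Root (Alice): max(4, 10, 5) = 10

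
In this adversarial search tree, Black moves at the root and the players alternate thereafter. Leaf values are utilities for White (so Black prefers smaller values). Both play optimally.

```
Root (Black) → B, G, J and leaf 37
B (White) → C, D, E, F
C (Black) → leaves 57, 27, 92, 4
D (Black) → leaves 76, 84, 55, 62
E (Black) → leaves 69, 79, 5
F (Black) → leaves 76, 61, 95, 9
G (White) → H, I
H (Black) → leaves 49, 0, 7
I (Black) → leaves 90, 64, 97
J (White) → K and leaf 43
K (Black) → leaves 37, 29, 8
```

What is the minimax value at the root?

C (Black): min(57, 27, 92, 4) = 4
D (Black): min(76, 84, 55, 62) = 55
E (Black): min(69, 79, 5) = 5
F (Black): min(76, 61, 95, 9) = 9
B (White): max(4, 55, 5, 9) = 55
H (Black): min(49, 0, 7) = 0
I (Black): min(90, 64, 97) = 64
G (White): max(0, 64) = 64
K (Black): min(37, 29, 8) = 8
J (White): max(8, 43) = 43
Root (Black): min(55, 64, 43, 37) = 37

37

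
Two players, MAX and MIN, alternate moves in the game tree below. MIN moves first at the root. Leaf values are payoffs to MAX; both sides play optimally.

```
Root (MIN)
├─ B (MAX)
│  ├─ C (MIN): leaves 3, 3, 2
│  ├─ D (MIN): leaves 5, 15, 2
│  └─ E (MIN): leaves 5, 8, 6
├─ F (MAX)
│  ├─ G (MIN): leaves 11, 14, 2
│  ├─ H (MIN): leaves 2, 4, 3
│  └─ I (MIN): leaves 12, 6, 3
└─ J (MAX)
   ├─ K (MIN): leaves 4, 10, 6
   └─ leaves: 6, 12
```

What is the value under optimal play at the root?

3

C (MIN): min(3, 3, 2) = 2
D (MIN): min(5, 15, 2) = 2
E (MIN): min(5, 8, 6) = 5
B (MAX): max(2, 2, 5) = 5
G (MIN): min(11, 14, 2) = 2
H (MIN): min(2, 4, 3) = 2
I (MIN): min(12, 6, 3) = 3
F (MAX): max(2, 2, 3) = 3
K (MIN): min(4, 10, 6) = 4
J (MAX): max(4, 6, 12) = 12
Root (MIN): min(5, 3, 12) = 3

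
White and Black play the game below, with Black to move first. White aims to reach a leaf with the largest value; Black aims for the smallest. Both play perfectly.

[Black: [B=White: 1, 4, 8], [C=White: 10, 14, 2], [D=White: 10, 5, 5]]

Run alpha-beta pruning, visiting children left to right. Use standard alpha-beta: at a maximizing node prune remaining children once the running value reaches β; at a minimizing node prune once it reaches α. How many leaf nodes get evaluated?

B [α=-∞,β=+∞]: v=8
C [α=-∞,β=8]: v=10 after child 1 ≥ β → β-cutoff, skip 2
D [α=-∞,β=8]: v=10 after child 1 ≥ β → β-cutoff, skip 2
Root [α=-∞,β=+∞]: v=8
Leaves evaluated: 5 of 9.

5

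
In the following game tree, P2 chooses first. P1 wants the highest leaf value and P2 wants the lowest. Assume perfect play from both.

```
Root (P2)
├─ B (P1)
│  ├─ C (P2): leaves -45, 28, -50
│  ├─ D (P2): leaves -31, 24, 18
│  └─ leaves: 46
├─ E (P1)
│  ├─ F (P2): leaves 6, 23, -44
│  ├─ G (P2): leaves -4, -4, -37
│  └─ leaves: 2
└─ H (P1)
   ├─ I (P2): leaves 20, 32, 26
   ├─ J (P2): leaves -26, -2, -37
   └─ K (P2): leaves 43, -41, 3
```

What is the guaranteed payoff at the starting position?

2

C (P2): min(-45, 28, -50) = -50
D (P2): min(-31, 24, 18) = -31
B (P1): max(-50, -31, 46) = 46
F (P2): min(6, 23, -44) = -44
G (P2): min(-4, -4, -37) = -37
E (P1): max(-44, -37, 2) = 2
I (P2): min(20, 32, 26) = 20
J (P2): min(-26, -2, -37) = -37
K (P2): min(43, -41, 3) = -41
H (P1): max(20, -37, -41) = 20
Root (P2): min(46, 2, 20) = 2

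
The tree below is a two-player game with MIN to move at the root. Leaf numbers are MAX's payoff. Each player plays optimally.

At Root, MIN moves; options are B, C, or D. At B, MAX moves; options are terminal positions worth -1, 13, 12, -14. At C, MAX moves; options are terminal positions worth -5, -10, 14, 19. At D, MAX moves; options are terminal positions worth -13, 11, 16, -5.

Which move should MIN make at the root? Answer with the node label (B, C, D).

B (MAX): max(-1, 13, 12, -14) = 13
C (MAX): max(-5, -10, 14, 19) = 19
D (MAX): max(-13, 11, 16, -5) = 16
Root (MIN): min(13, 19, 16) = 13
MIN picks the child with the lowest value: B (value 13).

B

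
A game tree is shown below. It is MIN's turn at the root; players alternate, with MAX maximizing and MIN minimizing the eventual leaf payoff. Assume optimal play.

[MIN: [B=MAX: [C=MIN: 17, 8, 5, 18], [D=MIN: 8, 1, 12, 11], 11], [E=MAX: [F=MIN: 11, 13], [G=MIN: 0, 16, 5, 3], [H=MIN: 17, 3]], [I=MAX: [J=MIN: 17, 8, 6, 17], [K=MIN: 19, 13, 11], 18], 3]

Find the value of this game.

C (MIN): min(17, 8, 5, 18) = 5
D (MIN): min(8, 1, 12, 11) = 1
B (MAX): max(5, 1, 11) = 11
F (MIN): min(11, 13) = 11
G (MIN): min(0, 16, 5, 3) = 0
H (MIN): min(17, 3) = 3
E (MAX): max(11, 0, 3) = 11
J (MIN): min(17, 8, 6, 17) = 6
K (MIN): min(19, 13, 11) = 11
I (MAX): max(6, 11, 18) = 18
Root (MIN): min(11, 11, 18, 3) = 3

3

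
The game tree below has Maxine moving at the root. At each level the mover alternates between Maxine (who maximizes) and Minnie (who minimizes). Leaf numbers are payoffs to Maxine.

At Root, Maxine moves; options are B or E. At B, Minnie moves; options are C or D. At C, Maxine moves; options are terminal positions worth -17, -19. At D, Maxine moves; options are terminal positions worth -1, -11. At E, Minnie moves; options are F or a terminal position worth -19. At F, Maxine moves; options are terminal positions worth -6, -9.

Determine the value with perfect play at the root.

-17

C (Maxine): max(-17, -19) = -17
D (Maxine): max(-1, -11) = -1
B (Minnie): min(-17, -1) = -17
F (Maxine): max(-6, -9) = -6
E (Minnie): min(-6, -19) = -19
Root (Maxine): max(-17, -19) = -17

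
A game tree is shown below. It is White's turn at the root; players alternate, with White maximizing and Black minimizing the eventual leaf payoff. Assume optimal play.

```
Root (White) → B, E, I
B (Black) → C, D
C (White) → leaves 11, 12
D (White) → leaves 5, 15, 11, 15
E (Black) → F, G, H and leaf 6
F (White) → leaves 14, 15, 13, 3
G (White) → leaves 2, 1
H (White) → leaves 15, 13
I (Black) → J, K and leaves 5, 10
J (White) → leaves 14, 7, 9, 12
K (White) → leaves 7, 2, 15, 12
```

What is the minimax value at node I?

5

J: max(14, 7, 9, 12) = 14
K: max(7, 2, 15, 12) = 15
I: min(14, 15, 5, 10) = 5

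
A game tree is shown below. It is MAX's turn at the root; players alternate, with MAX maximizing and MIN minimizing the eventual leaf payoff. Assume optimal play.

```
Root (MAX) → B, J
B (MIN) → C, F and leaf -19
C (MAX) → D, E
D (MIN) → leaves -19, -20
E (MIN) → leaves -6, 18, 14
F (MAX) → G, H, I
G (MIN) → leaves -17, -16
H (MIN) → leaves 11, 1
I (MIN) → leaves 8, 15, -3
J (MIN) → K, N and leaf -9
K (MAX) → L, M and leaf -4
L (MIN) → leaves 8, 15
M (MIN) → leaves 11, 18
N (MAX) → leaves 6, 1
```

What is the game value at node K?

11

L: min(8, 15) = 8
M: min(11, 18) = 11
K: max(8, 11, -4) = 11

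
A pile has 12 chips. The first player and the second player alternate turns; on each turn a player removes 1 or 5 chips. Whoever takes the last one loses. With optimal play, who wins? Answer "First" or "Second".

First

i:   0  1  2  3  4  5  6  7  8  9 10 11 12
     W  L  W  L  W  L  W  L  W  L  W  L  W
Position 12 is W, so the first player wins.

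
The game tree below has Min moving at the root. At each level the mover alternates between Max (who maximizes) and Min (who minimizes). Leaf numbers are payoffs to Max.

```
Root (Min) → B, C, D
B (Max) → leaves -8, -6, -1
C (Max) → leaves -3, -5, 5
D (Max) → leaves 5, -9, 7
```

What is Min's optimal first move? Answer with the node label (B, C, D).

B

B (Max): max(-8, -6, -1) = -1
C (Max): max(-3, -5, 5) = 5
D (Max): max(5, -9, 7) = 7
Root (Min): min(-1, 5, 7) = -1
Min picks the child with the lowest value: B (value -1).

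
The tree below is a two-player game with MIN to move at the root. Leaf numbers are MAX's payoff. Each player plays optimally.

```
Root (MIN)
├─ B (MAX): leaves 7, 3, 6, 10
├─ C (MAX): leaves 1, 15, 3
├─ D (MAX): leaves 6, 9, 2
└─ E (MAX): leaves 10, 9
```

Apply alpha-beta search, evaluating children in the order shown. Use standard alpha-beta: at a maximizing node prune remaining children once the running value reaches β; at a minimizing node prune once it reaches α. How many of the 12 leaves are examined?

10

B [α=-∞,β=+∞]: v=10
C [α=-∞,β=10]: v=15 after child 2 ≥ β → β-cutoff, skip 1
D [α=-∞,β=10]: v=9
E [α=-∞,β=9]: v=10 after child 1 ≥ β → β-cutoff, skip 1
Root [α=-∞,β=+∞]: v=9
Leaves evaluated: 10 of 12.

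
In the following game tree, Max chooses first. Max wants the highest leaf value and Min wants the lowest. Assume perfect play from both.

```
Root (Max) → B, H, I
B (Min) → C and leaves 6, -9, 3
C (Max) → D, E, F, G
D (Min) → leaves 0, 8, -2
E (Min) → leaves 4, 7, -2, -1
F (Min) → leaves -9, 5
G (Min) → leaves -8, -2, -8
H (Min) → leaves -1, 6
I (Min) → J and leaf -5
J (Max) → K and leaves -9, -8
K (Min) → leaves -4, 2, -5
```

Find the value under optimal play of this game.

-1

D (Min): min(0, 8, -2) = -2
E (Min): min(4, 7, -2, -1) = -2
F (Min): min(-9, 5) = -9
G (Min): min(-8, -2, -8) = -8
C (Max): max(-2, -2, -9, -8) = -2
B (Min): min(-2, 6, -9, 3) = -9
H (Min): min(-1, 6) = -1
K (Min): min(-4, 2, -5) = -5
J (Max): max(-5, -9, -8) = -5
I (Min): min(-5, -5) = -5
Root (Max): max(-9, -1, -5) = -1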